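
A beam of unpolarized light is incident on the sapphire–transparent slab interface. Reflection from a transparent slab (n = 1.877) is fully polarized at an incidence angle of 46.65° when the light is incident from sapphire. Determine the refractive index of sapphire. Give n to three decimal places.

n ≈ 1.772

At Brewster's angle, tan θ_B = n₂/n₁ with n₁ on the incident side (sapphire) and n₂ on the transmitted side (a transparent slab).
n₁ = n₂ / tan θ_B = 1.877 / tan 46.65° = 1.772.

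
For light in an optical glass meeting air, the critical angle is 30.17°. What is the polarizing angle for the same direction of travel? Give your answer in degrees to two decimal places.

n₂/n₁ = sin θ_c = sin 30.17° = 0.5026.
tan θ_B equals the same ratio, so θ_B = arctan(0.5026) = 26.68°.

θ_B ≈ 26.68°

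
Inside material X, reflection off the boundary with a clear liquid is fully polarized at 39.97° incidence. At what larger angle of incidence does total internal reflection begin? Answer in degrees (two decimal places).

θ_c ≈ 56.95°

From Brewster, n₂/n₁ = tan θ_B = tan 39.97° = 0.8382.
Then sin θ_c = n₂/n₁ = 0.8382, so θ_c = arcsin 0.8382 = 56.95°.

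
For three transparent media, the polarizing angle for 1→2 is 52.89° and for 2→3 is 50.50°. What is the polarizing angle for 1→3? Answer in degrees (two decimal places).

θ_B ≈ 58.05°

tan θ_B(1→2) = n₂/n₁ = tan 52.89° = 1.3218.
tan θ_B(2→3) = n₃/n₂ = tan 50.50° = 1.2131.
Multiplying, n₃/n₁ = 1.3218 × 1.2131 = 1.6034, and θ_B(1→3) = arctan 1.6034 = 58.05°.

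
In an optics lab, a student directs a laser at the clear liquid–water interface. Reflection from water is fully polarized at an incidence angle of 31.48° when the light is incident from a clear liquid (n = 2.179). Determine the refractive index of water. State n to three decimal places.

n ≈ 1.334

Brewster's law: tan θ_B = n₂/n₁ (light incident in a clear liquid, refracted into water).
n₂ = n₁ tan θ_B = 2.179 × tan 31.48° = 1.334.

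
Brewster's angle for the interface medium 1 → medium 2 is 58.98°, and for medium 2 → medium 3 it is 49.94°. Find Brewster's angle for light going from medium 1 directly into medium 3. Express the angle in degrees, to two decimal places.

θ_B ≈ 63.18°

tan θ_B(1→2) = n₂/n₁ = tan 58.98° = 1.6630.
tan θ_B(2→3) = n₃/n₂ = tan 49.94° = 1.1892.
Multiplying, n₃/n₁ = 1.6630 × 1.1892 = 1.9776, and θ_B(1→3) = arctan 1.9776 = 63.18°.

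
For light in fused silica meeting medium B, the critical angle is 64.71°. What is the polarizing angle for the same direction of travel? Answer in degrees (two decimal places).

n₂/n₁ = sin θ_c = sin 64.71° = 0.9042.
tan θ_B equals the same ratio, so θ_B = arctan(0.9042) = 42.12°.

θ_B ≈ 42.12°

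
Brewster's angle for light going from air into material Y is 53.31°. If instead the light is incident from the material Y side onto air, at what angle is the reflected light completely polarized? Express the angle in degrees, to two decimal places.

The two Brewster angles are complementary: θ_B' = 90° − θ_B = 90° − 53.31° = 36.69°.

θ_B' ≈ 36.69°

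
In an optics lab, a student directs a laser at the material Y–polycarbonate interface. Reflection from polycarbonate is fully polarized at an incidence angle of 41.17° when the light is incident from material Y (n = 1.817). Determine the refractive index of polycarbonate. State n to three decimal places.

At Brewster's angle, tan θ_B = n₂/n₁ with n₁ on the incident side (material Y) and n₂ on the transmitted side (polycarbonate).
n₂ = n₁ tan θ_B = 1.817 × tan 41.17° = 1.589.

n ≈ 1.589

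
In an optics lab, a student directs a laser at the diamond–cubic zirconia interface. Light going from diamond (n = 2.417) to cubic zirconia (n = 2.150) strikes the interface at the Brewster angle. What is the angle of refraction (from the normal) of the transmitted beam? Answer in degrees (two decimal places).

θ_t ≈ 48.35°

θ_B = arctan(n₂/n₁) = arctan(2.150/2.417) = 41.65°.
At Brewster's angle the reflected and refracted rays are perpendicular, so θ_t = 90° − θ_B = 90° − 41.65° = 48.35°.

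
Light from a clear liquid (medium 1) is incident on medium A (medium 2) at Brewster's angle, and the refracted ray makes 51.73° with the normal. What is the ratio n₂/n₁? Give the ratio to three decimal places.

n₂/n₁ ≈ 0.789

At Brewster incidence θ_B = 90° − θ_t = 90° − 51.73° = 38.27°.
Then n₂/n₁ = tan θ_B = tan 38.27° = 0.789.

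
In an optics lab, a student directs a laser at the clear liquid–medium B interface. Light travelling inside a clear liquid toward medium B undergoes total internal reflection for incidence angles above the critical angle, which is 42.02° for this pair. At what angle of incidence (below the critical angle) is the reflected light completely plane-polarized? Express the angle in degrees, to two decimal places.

θ_B ≈ 33.80°

n₂/n₁ = sin θ_c = sin 42.02° = 0.6694.
tan θ_B equals the same ratio, so θ_B = arctan(0.6694) = 33.80°.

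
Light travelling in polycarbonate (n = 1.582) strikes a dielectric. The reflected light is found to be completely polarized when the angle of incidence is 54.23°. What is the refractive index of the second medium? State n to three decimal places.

Full polarization of the reflected beam means tan θ_B = n₂/n₁, where n₁ is the incident medium (polycarbonate).
n₂ = n₁ tan θ_B = 1.582 × tan 54.23° = 2.196.

n ≈ 2.196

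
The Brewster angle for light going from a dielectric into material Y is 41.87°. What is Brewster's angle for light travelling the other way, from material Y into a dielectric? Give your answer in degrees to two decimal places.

Reversing the direction swaps n₁ and n₂, so tan θ_B' = 1/tan θ_B and θ_B' = 90° − θ_B.
Hence θ_B' = 90° − 41.87° = 48.13°.

θ_B' ≈ 48.13°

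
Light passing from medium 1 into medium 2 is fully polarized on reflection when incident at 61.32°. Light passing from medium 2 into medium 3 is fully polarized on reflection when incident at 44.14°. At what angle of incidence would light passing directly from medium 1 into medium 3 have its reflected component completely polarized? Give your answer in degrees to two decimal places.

n₂/n₁ = tan 61.32° = 1.8281 and n₃/n₂ = tan 44.14° = 0.9704.
So n₃/n₁ = (n₂/n₁)(n₃/n₂) = 1.8281 × 0.9704 = 1.7740.
θ_B(1→3) = arctan(1.7740) = 60.59°.

θ_B ≈ 60.59°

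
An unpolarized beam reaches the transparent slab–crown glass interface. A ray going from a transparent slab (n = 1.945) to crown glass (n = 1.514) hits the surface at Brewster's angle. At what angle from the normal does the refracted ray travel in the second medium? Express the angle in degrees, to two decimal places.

θ_B = arctan(n₂/n₁) = arctan(1.514/1.945) = 37.90°.
At Brewster's angle the reflected and refracted rays are perpendicular, so θ_t = 90° − θ_B = 90° − 37.90° = 52.10°.

θ_t ≈ 52.10°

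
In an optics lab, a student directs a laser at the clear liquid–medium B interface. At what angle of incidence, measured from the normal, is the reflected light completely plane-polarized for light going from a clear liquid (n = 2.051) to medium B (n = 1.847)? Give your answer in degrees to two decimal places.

At Brewster's angle the reflected and refracted rays are perpendicular, which with Snell's law gives tan θ_B = n₂/n₁.
Brewster's condition: tan θ_B = n₂/n₁ = 1.847/2.051 = 0.9005.
θ_B = arctan(0.9005) = 42.00°.

θ_B ≈ 42.00°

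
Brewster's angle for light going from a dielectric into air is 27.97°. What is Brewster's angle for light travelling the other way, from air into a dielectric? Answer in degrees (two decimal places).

The two Brewster angles are complementary: θ_B' = 90° − θ_B = 90° − 27.97° = 62.03°.

θ_B' ≈ 62.03°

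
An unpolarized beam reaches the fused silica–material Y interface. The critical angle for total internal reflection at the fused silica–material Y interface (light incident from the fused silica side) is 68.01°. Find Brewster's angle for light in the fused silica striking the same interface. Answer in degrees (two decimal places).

θ_B ≈ 42.84°

n₂/n₁ = sin θ_c = sin 68.01° = 0.9272.
tan θ_B equals the same ratio, so θ_B = arctan(0.9272) = 42.84°.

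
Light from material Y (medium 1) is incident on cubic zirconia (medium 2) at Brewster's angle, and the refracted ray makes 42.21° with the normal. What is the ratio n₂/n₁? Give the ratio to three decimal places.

At Brewster incidence θ_B = 90° − θ_t = 90° − 42.21° = 47.79°.
Then n₂/n₁ = tan θ_B = tan 47.79° = 1.102.

n₂/n₁ ≈ 1.102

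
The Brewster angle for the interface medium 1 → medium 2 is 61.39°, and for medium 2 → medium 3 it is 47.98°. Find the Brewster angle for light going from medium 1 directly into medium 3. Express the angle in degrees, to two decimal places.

Each Brewster angle gives a ratio: n₂/n₁ = tan 61.39° = 1.8334, n₃/n₂ = tan 47.98° = 1.1098.
Multiplying, n₃/n₁ = 1.8334 × 1.1098 = 2.0347, and θ_B(1→3) = arctan 2.0347 = 63.83°.

θ_B ≈ 63.83°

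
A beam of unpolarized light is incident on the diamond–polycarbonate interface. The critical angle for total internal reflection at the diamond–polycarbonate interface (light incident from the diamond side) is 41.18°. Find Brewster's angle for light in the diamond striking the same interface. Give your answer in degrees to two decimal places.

sin θ_c = n₂/n₁, so n₂/n₁ = sin 41.18° = 0.6584.
Brewster: tan θ_B = n₂/n₁ = 0.6584.
θ_B = arctan(0.6584) = 33.36°.

θ_B ≈ 33.36°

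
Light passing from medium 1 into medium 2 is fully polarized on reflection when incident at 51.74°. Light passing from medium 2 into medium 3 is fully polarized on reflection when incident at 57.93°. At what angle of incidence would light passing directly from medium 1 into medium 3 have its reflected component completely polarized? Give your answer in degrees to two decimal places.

θ_B ≈ 63.70°

tan θ_B(1→2) = n₂/n₁ = tan 51.74° = 1.2680.
tan θ_B(2→3) = n₃/n₂ = tan 57.93° = 1.5960.
Multiplying, n₃/n₁ = 1.2680 × 1.5960 = 2.0238, and θ_B(1→3) = arctan 2.0238 = 63.70°.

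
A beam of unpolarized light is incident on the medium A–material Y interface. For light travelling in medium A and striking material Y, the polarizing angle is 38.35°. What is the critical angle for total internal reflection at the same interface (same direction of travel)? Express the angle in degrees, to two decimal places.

θ_c ≈ 52.30°

From Brewster, n₂/n₁ = tan θ_B = tan 38.35° = 0.7912.
Then sin θ_c = n₂/n₁ = 0.7912, so θ_c = arcsin 0.7912 = 52.30°.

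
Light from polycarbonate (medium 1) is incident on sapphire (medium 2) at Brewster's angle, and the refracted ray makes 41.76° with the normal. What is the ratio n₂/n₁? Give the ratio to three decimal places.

At Brewster incidence θ_B = 90° − θ_t = 90° − 41.76° = 48.24°.
Then n₂/n₁ = tan θ_B = tan 48.24° = 1.120.

n₂/n₁ ≈ 1.120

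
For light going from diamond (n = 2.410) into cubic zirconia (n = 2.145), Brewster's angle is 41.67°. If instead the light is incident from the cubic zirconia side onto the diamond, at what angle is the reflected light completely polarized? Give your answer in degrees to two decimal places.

The two Brewster angles are complementary: θ_B' = 90° − θ_B = 90° − 41.67° = 48.33°.

θ_B' ≈ 48.33°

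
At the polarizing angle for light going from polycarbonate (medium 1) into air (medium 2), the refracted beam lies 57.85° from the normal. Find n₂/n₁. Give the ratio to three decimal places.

n₂/n₁ ≈ 0.629

At Brewster incidence θ_B = 90° − θ_t = 90° − 57.85° = 32.15°.
Then n₂/n₁ = tan θ_B = tan 32.15° = 0.629.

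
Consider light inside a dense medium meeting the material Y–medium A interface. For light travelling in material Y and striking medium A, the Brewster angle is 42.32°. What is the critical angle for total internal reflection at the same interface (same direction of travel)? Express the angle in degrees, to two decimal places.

n₂/n₁ = tan 42.32° = 0.9106; the critical angle satisfies sin θ_c = n₂/n₁.
θ_c = arcsin(0.9106) = 65.58°.

θ_c ≈ 65.58°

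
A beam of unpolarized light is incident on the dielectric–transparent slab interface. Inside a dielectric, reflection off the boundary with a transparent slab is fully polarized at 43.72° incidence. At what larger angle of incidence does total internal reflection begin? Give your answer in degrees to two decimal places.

n₂/n₁ = tan 43.72° = 0.9563; the critical angle satisfies sin θ_c = n₂/n₁.
θ_c = arcsin(0.9563) = 73.00°.

θ_c ≈ 73.00°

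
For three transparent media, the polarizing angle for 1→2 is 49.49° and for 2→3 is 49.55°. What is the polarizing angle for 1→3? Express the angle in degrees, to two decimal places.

n₂/n₁ = tan 49.49° = 1.1704 and n₃/n₂ = tan 49.55° = 1.1729.
n₃/n₁ = 1.3728. Then tan θ_B(1→3) = n₃/n₁, so θ_B(1→3) = arctan(1.3728) = 53.93°.

θ_B ≈ 53.93°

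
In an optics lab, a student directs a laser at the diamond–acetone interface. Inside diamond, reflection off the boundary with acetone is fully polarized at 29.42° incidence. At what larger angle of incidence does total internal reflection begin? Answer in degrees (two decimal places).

tan θ_B = n₂/n₁ = tan 29.42° = 0.5639.
Total internal reflection: sin θ_c = n₂/n₁ = 0.5639.
θ_c = arcsin(0.5639) = 34.33°.

θ_c ≈ 34.33°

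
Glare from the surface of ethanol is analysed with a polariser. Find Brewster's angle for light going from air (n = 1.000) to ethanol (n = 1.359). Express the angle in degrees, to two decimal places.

Brewster's condition: tan θ_B = n₂/n₁ = 1.359/1.000 = 1.3590.
So θ_B = arctan 1.3590 = 53.65°.

θ_B ≈ 53.65°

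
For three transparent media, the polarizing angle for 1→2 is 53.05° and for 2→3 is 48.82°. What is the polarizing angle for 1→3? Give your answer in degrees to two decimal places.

n₂/n₁ = tan 53.05° = 1.3295 and n₃/n₂ = tan 48.82° = 1.1431.
n₃/n₁ = 1.5197. Then tan θ_B(1→3) = n₃/n₁, so θ_B(1→3) = arctan(1.5197) = 56.65°.

θ_B ≈ 56.65°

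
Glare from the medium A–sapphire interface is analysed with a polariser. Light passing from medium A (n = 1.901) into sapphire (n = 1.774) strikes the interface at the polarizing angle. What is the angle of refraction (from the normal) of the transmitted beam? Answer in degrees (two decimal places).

tan θ_B = n₂/n₁ = 1.774/1.901 = 0.9332, so θ_B = 43.02°.
The refracted ray is perpendicular to the reflected ray, so θ_t = 90° − θ_B = 46.98°.

θ_t ≈ 46.98°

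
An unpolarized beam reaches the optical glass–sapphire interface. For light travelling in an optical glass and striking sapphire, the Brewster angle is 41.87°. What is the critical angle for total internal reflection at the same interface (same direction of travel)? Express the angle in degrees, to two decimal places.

n₂/n₁ = tan 41.87° = 0.8963; the critical angle satisfies sin θ_c = n₂/n₁.
θ_c = arcsin(0.8963) = 63.68°.

θ_c ≈ 63.68°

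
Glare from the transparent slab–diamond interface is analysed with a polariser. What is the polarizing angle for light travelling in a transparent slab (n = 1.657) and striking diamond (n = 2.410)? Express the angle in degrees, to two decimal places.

θ_B ≈ 55.49°

tan θ_B = n₂/n₁ = 2.410/1.657 = 1.4544.
θ_B = arctan(1.4544) = 55.49°.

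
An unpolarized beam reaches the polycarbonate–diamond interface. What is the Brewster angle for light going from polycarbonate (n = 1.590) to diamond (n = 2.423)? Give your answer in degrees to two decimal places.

At Brewster's angle the reflected and refracted rays are perpendicular, which with Snell's law gives tan θ_B = n₂/n₁.
tan θ_B = n₂/n₁ = 2.423/1.590 = 1.5239.
θ_B = arctan(1.5239) = 56.73°.

θ_B ≈ 56.73°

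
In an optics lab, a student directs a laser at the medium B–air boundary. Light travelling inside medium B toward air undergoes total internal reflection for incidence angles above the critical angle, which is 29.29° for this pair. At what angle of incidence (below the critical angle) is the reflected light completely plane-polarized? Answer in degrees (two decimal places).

θ_B ≈ 26.07°

At the critical angle sin θ_c = n₂/n₁, giving n₂/n₁ = sin 29.29° = 0.4892.
Then tan θ_B = n₂/n₁ = 0.4892, so θ_B = arctan 0.4892 = 26.07°.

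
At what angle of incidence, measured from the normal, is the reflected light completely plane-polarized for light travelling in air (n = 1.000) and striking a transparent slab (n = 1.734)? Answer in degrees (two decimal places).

θ_B ≈ 60.03°

Here n₂/n₁ = 1.734/1.000 = 1.7340, and Brewster's law gives tan θ_B = n₂/n₁. Taking the arctangent, θ_B = 60.03°.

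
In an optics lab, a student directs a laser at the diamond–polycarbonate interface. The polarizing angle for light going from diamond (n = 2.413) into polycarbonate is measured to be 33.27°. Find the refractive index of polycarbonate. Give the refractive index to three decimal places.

n ≈ 1.583

Full polarization of the reflected beam means tan θ_B = n₂/n₁, where n₁ is the incident medium (diamond).
n₂ = n₁ tan θ_B = 2.413 × tan 33.27° = 1.583.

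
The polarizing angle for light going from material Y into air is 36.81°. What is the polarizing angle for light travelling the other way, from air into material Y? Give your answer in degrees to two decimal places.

θ_B' ≈ 53.19°

Reversing the direction swaps n₁ and n₂, so tan θ_B' = 1/tan θ_B and θ_B' = 90° − θ_B.
Hence θ_B' = 90° − 36.81° = 53.19°.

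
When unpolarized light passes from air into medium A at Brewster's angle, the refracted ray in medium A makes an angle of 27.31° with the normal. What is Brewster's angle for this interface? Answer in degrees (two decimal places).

θ_B ≈ 62.69°

At Brewster's angle the reflected and refracted rays are perpendicular, so θ_B + θ_t = 90°.
So θ_B = 90° − θ_t = 90° − 27.31° = 62.69°.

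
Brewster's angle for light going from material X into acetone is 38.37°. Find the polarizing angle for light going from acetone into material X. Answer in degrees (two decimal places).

θ_B' ≈ 51.63°

Reversing the direction swaps n₁ and n₂, so tan θ_B' = 1/tan θ_B and θ_B' = 90° − θ_B.
Hence θ_B' = 90° − 38.37° = 51.63°.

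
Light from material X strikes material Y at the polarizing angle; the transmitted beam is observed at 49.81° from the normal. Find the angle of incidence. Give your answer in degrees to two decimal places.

Since the reflected and refracted rays are at right angles at the polarizing angle, θ_B + θ_t = 90°.
So θ_B = 90° − θ_t = 90° − 49.81° = 40.19°.

θ_B ≈ 40.19°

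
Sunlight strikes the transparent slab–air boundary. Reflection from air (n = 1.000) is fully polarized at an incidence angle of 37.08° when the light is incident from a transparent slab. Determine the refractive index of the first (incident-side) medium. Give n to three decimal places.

n ≈ 1.323

Full polarization of the reflected beam means tan θ_B = n₂/n₁, where n₁ is the incident medium (a transparent slab).
n₁ = n₂ / tan θ_B = 1.000 / tan 37.08° = 1.323.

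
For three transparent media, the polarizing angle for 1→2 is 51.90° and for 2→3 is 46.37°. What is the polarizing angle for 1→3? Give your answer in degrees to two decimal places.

θ_B ≈ 53.22°

n₂/n₁ = tan 51.90° = 1.2753 and n₃/n₂ = tan 46.37° = 1.0490.
Multiplying, n₃/n₁ = 1.2753 × 1.0490 = 1.3378, and θ_B(1→3) = arctan 1.3378 = 53.22°.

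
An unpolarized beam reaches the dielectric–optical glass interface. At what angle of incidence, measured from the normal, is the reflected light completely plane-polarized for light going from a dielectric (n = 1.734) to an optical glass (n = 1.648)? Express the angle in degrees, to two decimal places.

Here n₂/n₁ = 1.648/1.734 = 0.9504, and Brewster's law gives tan θ_B = n₂/n₁.
θ_B = arctan(0.9504) = 43.54°.

θ_B ≈ 43.54°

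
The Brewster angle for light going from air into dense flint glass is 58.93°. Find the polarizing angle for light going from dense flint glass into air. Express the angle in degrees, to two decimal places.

Reversing the direction swaps n₁ and n₂, so tan θ_B' = 1/tan θ_B and θ_B' = 90° − θ_B.
Hence θ_B' = 90° − 58.93° = 31.07°.

θ_B' ≈ 31.07°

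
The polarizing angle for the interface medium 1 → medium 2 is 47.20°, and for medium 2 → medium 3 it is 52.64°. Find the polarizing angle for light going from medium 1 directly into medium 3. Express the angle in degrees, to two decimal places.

Each Brewster angle gives a ratio: n₂/n₁ = tan 47.20° = 1.0799, n₃/n₂ = tan 52.64° = 1.3098.
Multiplying, n₃/n₁ = 1.0799 × 1.3098 = 1.4145, and θ_B(1→3) = arctan 1.4145 = 54.74°.

θ_B ≈ 54.74°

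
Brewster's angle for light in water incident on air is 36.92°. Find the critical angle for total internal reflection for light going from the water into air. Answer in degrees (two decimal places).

n₂/n₁ = tan 36.92° = 0.7514; the critical angle satisfies sin θ_c = n₂/n₁.
θ_c = arcsin(0.7514) = 48.71°.

θ_c ≈ 48.71°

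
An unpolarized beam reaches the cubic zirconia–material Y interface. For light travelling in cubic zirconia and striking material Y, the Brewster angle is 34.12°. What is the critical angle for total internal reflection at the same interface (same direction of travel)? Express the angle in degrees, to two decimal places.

θ_c ≈ 42.65°

n₂/n₁ = tan 34.12° = 0.6776; the critical angle satisfies sin θ_c = n₂/n₁.
θ_c = arcsin(0.6776) = 42.65°.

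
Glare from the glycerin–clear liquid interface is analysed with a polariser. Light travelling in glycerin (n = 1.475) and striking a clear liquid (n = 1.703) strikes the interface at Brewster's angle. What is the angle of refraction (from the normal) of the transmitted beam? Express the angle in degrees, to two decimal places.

θ_t ≈ 40.90°

θ_B = arctan(n₂/n₁) = arctan(1.703/1.475) = 49.10°.
The refracted ray is perpendicular to the reflected ray, so θ_t = 90° − θ_B = 40.90°.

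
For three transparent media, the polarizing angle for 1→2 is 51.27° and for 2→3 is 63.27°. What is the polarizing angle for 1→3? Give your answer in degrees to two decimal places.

θ_B ≈ 68.01°

Each Brewster angle gives a ratio: n₂/n₁ = tan 51.27° = 1.2469, n₃/n₂ = tan 63.27° = 1.9857.
Multiplying, n₃/n₁ = 1.2469 × 1.9857 = 2.4759, and θ_B(1→3) = arctan 2.4759 = 68.01°.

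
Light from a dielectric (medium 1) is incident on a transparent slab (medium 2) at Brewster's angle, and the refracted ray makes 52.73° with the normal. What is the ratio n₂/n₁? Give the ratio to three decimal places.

n₂/n₁ ≈ 0.761

θ_B + θ_t = 90°, so θ_B = 90° − 52.73° = 37.27°.
Then n₂/n₁ = tan θ_B = tan 37.27° = 0.761.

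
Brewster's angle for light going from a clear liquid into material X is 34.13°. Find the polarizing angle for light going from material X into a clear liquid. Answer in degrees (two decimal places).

tan θ_B' = n₁/n₂ = 1/tan θ_B, so θ_B' = 90° − θ_B.
θ_B' = 90° − 34.13° = 55.87°.

θ_B' ≈ 55.87°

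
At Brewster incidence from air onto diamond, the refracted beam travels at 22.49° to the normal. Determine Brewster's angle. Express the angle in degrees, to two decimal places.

At Brewster's angle the reflected and refracted rays are perpendicular, so θ_B + θ_t = 90°.
So θ_B = 90° − θ_t = 90° − 22.49° = 67.51°.

θ_B ≈ 67.51°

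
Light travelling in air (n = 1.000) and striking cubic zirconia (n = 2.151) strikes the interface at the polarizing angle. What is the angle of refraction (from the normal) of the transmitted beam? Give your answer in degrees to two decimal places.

tan θ_B = n₂/n₁ = 2.151/1.000 = 2.1510, so θ_B = 65.07°.
The refracted ray is perpendicular to the reflected ray, so θ_t = 90° − θ_B = 24.93°.

θ_t ≈ 24.93°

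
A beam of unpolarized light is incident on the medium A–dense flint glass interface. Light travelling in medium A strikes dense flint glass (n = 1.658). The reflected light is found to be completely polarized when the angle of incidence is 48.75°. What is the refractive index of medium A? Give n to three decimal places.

n ≈ 1.454

At Brewster's angle, tan θ_B = n₂/n₁ with n₁ on the incident side (medium A) and n₂ on the transmitted side (dense flint glass).
n₁ = n₂ / tan θ_B = 1.658 / tan 48.75° = 1.454.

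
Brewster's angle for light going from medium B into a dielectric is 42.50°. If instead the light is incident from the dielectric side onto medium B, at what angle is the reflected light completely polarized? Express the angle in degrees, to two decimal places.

Reversing the direction swaps n₁ and n₂, so tan θ_B' = 1/tan θ_B and θ_B' = 90° − θ_B.
Hence θ_B' = 90° − 42.50° = 47.50°.

θ_B' ≈ 47.50°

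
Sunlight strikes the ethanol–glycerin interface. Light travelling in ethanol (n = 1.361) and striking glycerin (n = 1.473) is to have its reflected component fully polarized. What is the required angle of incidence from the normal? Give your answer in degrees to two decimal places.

Brewster's condition: tan θ_B = n₂/n₁ = 1.473/1.361 = 1.0823.
So θ_B = arctan 1.0823 = 47.26°.

θ_B ≈ 47.26°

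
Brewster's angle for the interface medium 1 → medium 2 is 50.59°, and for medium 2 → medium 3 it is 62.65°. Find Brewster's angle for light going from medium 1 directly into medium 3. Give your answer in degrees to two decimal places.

θ_B ≈ 66.97°

n₂/n₁ = tan 50.59° = 1.2170 and n₃/n₂ = tan 62.65° = 1.9333.
Multiplying, n₃/n₁ = 1.2170 × 1.9333 = 2.3528, and θ_B(1→3) = arctan 2.3528 = 66.97°.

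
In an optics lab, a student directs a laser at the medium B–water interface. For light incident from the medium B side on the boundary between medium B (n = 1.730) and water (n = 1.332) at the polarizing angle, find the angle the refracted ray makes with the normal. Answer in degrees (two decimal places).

θ_B = arctan(n₂/n₁) = arctan(1.332/1.730) = 37.59°.
The refracted ray is perpendicular to the reflected ray, so θ_t = 90° − θ_B = 52.41°.

θ_t ≈ 52.41°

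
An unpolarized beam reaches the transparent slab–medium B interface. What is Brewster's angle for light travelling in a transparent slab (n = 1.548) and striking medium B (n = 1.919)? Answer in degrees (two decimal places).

θ_B ≈ 51.11°

tan θ_B = n₂/n₁ = 1.919/1.548 = 1.2397.
θ_B = arctan(1.2397) = 51.11°.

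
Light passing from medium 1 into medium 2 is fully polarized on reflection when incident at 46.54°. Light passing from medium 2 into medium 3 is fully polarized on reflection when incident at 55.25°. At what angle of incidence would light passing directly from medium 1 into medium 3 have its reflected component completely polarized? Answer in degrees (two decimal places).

θ_B ≈ 56.68°

n₂/n₁ = tan 46.54° = 1.0553 and n₃/n₂ = tan 55.25° = 1.4415.
Multiplying, n₃/n₁ = 1.0553 × 1.4415 = 1.5211, and θ_B(1→3) = arctan 1.5211 = 56.68°.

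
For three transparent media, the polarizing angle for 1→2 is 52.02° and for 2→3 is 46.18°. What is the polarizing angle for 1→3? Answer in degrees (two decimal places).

n₂/n₁ = tan 52.02° = 1.2809 and n₃/n₂ = tan 46.18° = 1.0421.
n₃/n₁ = 1.3347. Then tan θ_B(1→3) = n₃/n₁, so θ_B(1→3) = arctan(1.3347) = 53.16°.

θ_B ≈ 53.16°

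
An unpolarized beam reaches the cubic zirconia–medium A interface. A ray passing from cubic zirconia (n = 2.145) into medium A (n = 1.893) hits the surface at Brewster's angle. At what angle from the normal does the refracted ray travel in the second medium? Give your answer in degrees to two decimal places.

θ_t ≈ 48.57°

tan θ_B = n₂/n₁ = 1.893/2.145 = 0.8825, so θ_B = 41.43°.
At Brewster's angle the reflected and refracted rays are perpendicular, so θ_t = 90° − θ_B = 90° − 41.43° = 48.57°.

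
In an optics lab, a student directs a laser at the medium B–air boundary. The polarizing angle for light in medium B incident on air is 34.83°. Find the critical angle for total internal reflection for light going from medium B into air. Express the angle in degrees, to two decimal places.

tan θ_B = n₂/n₁ = tan 34.83° = 0.6958.
Total internal reflection: sin θ_c = n₂/n₁ = 0.6958.
θ_c = arcsin(0.6958) = 44.09°.

θ_c ≈ 44.09°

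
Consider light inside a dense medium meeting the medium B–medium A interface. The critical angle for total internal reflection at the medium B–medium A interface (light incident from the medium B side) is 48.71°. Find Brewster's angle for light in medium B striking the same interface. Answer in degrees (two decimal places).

sin θ_c = n₂/n₁, so n₂/n₁ = sin 48.71° = 0.7514.
Brewster: tan θ_B = n₂/n₁ = 0.7514.
θ_B = arctan(0.7514) = 36.92°.

θ_B ≈ 36.92°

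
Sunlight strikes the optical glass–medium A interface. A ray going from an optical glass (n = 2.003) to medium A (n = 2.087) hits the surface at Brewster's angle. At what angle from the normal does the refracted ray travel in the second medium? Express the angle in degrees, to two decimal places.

tan θ_B = n₂/n₁ = 2.087/2.003 = 1.0419, so θ_B = 46.18°.
Since θ_B + θ_t = 90° at Brewster incidence, θ_t = 90° − 46.18° = 43.82°.

θ_t ≈ 43.82°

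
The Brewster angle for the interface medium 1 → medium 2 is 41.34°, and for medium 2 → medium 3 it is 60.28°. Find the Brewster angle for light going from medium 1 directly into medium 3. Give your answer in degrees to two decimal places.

n₂/n₁ = tan 41.34° = 0.8798 and n₃/n₂ = tan 60.28° = 1.7518.
n₃/n₁ = 1.5411. Then tan θ_B(1→3) = n₃/n₁, so θ_B(1→3) = arctan(1.5411) = 57.02°.

θ_B ≈ 57.02°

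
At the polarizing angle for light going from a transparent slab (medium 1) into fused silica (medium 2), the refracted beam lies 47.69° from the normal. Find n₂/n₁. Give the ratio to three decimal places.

θ_B + θ_t = 90°, so θ_B = 90° − 47.69° = 42.31°.
tan θ_B = n₂/n₁, so n₂/n₁ = tan 42.31° = 0.910.

n₂/n₁ ≈ 0.910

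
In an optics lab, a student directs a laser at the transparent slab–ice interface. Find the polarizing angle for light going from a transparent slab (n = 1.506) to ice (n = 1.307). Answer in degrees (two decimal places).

At Brewster's angle the reflected and refracted rays are perpendicular, which with Snell's law gives tan θ_B = n₂/n₁.
Here n₂/n₁ = 1.307/1.506 = 0.8679, and Brewster's law gives tan θ_B = n₂/n₁.
θ_B = arctan(0.8679) = 40.95°.

θ_B ≈ 40.95°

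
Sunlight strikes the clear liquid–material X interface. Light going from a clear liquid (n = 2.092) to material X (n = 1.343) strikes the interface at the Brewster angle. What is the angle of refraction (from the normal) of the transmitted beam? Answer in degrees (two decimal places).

θ_B = arctan(n₂/n₁) = arctan(1.343/2.092) = 32.70°.
Since θ_B + θ_t = 90° at Brewster incidence, θ_t = 90° − 32.70° = 57.30°.

θ_t ≈ 57.30°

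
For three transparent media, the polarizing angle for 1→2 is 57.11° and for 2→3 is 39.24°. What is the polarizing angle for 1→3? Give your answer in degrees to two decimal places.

θ_B ≈ 51.63°

n₂/n₁ = tan 57.11° = 1.5464 and n₃/n₂ = tan 39.24° = 0.8167.
Multiplying, n₃/n₁ = 1.5464 × 0.8167 = 1.2630, and θ_B(1→3) = arctan 1.2630 = 51.63°.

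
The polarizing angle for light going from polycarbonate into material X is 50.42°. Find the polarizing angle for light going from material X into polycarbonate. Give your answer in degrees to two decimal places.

Reversing the direction swaps n₁ and n₂, so tan θ_B' = 1/tan θ_B and θ_B' = 90° − θ_B.
Hence θ_B' = 90° − 50.42° = 39.58°.

θ_B' ≈ 39.58°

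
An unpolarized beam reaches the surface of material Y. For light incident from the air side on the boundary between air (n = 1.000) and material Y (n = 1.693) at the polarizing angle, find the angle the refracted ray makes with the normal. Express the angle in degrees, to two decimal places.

θ_t ≈ 30.57°

tan θ_B = n₂/n₁ = 1.693/1.000 = 1.6930, so θ_B = 59.43°.
Since θ_B + θ_t = 90° at Brewster incidence, θ_t = 90° − 59.43° = 30.57°.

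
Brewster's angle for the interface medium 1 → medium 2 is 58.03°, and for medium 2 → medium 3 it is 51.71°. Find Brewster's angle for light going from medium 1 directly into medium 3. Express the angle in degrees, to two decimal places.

Each Brewster angle gives a ratio: n₂/n₁ = tan 58.03° = 1.6022, n₃/n₂ = tan 51.71° = 1.2667.
n₃/n₁ = 2.0295. Then tan θ_B(1→3) = n₃/n₁, so θ_B(1→3) = arctan(2.0295) = 63.77°.

θ_B ≈ 63.77°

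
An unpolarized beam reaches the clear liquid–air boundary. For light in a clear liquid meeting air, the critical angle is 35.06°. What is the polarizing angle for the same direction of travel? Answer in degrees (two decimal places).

At the critical angle sin θ_c = n₂/n₁, giving n₂/n₁ = sin 35.06° = 0.5744.
Then tan θ_B = n₂/n₁ = 0.5744, so θ_B = arctan 0.5744 = 29.87°.

θ_B ≈ 29.87°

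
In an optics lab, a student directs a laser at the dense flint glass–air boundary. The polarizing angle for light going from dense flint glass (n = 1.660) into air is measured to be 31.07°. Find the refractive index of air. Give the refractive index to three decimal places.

n ≈ 1.000

At the polarizing angle, tan θ_B = n₂/n₁ with n₁ on the incident side (dense flint glass) and n₂ on the transmitted side (air).
n₂ = n₁ tan θ_B = 1.660 × tan 31.07° = 1.000.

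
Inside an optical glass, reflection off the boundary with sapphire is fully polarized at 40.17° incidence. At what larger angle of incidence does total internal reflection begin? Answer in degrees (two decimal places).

n₂/n₁ = tan 40.17° = 0.8442; the critical angle satisfies sin θ_c = n₂/n₁.
θ_c = arcsin(0.8442) = 57.58°.

θ_c ≈ 57.58°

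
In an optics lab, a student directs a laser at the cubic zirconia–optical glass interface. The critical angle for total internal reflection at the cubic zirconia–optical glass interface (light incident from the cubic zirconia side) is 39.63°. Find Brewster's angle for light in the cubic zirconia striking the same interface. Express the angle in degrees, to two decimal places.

n₂/n₁ = sin θ_c = sin 39.63° = 0.6378.
tan θ_B equals the same ratio, so θ_B = arctan(0.6378) = 32.53°.

θ_B ≈ 32.53°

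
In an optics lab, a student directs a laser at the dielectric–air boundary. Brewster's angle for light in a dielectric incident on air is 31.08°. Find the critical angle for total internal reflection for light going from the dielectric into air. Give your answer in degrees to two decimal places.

n₂/n₁ = tan 31.08° = 0.6028; the critical angle satisfies sin θ_c = n₂/n₁.
θ_c = arcsin(0.6028) = 37.07°.

θ_c ≈ 37.07°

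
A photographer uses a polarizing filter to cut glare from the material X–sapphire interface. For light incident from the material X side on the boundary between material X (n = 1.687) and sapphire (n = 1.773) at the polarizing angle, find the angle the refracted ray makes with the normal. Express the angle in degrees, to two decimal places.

θ_B = arctan(n₂/n₁) = arctan(1.773/1.687) = 46.42°.
The refracted ray is perpendicular to the reflected ray, so θ_t = 90° − θ_B = 43.58°.

θ_t ≈ 43.58°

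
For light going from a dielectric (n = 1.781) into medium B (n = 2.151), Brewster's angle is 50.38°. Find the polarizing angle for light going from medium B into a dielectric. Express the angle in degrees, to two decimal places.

θ_B' ≈ 39.62°

Reversing the direction swaps n₁ and n₂, so tan θ_B' = 1/tan θ_B and θ_B' = 90° − θ_B.
Hence θ_B' = 90° − 50.38° = 39.62°.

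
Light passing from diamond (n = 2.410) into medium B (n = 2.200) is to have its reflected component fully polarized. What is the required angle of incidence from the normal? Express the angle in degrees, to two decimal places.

θ_B ≈ 42.39°

tan θ_B = n₂/n₁ = 2.200/2.410 = 0.9129. Taking the arctangent, θ_B = 42.39°.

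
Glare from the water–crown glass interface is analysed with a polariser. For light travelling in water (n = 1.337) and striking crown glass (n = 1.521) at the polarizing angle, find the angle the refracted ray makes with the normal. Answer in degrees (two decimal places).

First find Brewster's angle: tan θ_B = 1.521/1.337 = 1.1376, giving θ_B = 48.68°.
Since θ_B + θ_t = 90° at Brewster incidence, θ_t = 90° − 48.68° = 41.32°.

θ_t ≈ 41.32°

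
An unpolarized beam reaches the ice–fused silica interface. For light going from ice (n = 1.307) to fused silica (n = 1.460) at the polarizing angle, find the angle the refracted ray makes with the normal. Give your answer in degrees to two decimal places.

θ_t ≈ 41.84°

First find Brewster's angle: tan θ_B = 1.460/1.307 = 1.1171, giving θ_B = 48.16°.
The refracted ray is perpendicular to the reflected ray, so θ_t = 90° − θ_B = 41.84°.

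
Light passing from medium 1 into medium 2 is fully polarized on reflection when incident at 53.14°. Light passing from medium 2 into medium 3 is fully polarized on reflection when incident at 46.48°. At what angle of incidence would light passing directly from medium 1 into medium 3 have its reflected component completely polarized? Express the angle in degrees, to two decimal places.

θ_B ≈ 54.55°

Each Brewster angle gives a ratio: n₂/n₁ = tan 53.14° = 1.3338, n₃/n₂ = tan 46.48° = 1.0530.
n₃/n₁ = 1.4046. Then tan θ_B(1→3) = n₃/n₁, so θ_B(1→3) = arctan(1.4046) = 54.55°.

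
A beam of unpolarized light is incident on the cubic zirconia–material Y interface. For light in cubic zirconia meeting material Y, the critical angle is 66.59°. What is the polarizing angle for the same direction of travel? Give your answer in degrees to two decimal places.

θ_B ≈ 42.54°

At the critical angle sin θ_c = n₂/n₁, giving n₂/n₁ = sin 66.59° = 0.9177.
Then tan θ_B = n₂/n₁ = 0.9177, so θ_B = arctan 0.9177 = 42.54°.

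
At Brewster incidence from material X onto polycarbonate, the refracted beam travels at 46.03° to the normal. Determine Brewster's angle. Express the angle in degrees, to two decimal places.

At Brewster's angle the reflected and refracted rays are perpendicular, so θ_B + θ_t = 90°.
So θ_B = 90° − θ_t = 90° − 46.03° = 43.97°.

θ_B ≈ 43.97°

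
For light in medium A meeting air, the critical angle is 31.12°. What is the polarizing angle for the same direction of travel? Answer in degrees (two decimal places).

θ_B ≈ 27.33°

At the critical angle sin θ_c = n₂/n₁, giving n₂/n₁ = sin 31.12° = 0.5168.
Then tan θ_B = n₂/n₁ = 0.5168, so θ_B = arctan 0.5168 = 27.33°.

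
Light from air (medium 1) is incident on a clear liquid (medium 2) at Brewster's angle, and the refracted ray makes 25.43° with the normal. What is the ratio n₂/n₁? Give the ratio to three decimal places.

n₂/n₁ ≈ 2.103

At Brewster incidence θ_B = 90° − θ_t = 90° − 25.43° = 64.57°.
tan θ_B = n₂/n₁, so n₂/n₁ = tan 64.57° = 2.103.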